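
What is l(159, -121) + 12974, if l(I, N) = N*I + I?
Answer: -6106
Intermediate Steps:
l(I, N) = I + I*N (l(I, N) = I*N + I = I + I*N)
l(159, -121) + 12974 = 159*(1 - 121) + 12974 = 159*(-120) + 12974 = -19080 + 12974 = -6106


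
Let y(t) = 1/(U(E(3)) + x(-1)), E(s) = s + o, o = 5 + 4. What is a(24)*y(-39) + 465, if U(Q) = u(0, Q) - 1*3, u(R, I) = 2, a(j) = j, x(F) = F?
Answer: 453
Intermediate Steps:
o = 9
E(s) = 9 + s (E(s) = s + 9 = 9 + s)
U(Q) = -1 (U(Q) = 2 - 1*3 = 2 - 3 = -1)
y(t) = -½ (y(t) = 1/(-1 - 1) = 1/(-2) = -½)
a(24)*y(-39) + 465 = 24*(-½) + 465 = -12 + 465 = 453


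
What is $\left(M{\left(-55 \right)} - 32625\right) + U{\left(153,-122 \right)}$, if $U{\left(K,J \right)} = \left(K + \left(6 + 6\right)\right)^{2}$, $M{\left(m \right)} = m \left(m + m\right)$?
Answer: $650$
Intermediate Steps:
$M{\left(m \right)} = 2 m^{2}$ ($M{\left(m \right)} = m 2 m = 2 m^{2}$)
$U{\left(K,J \right)} = \left(12 + K\right)^{2}$ ($U{\left(K,J \right)} = \left(K + 12\right)^{2} = \left(12 + K\right)^{2}$)
$\left(M{\left(-55 \right)} - 32625\right) + U{\left(153,-122 \right)} = \left(2 \left(-55\right)^{2} - 32625\right) + \left(12 + 153\right)^{2} = \left(2 \cdot 3025 - 32625\right) + 165^{2} = \left(6050 - 32625\right) + 27225 = -26575 + 27225 = 650$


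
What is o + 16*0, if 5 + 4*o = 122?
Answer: 117/4 ≈ 29.250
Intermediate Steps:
o = 117/4 (o = -5/4 + (¼)*122 = -5/4 + 61/2 = 117/4 ≈ 29.250)
o + 16*0 = 117/4 + 16*0 = 117/4 + 0 = 117/4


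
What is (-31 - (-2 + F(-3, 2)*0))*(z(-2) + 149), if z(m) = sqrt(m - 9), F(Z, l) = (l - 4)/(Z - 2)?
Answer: -4321 - 29*I*sqrt(11) ≈ -4321.0 - 96.182*I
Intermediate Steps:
F(Z, l) = (-4 + l)/(-2 + Z)
z(m) = sqrt(-9 + m)
(-31 - (-2 + F(-3, 2)*0))*(z(-2) + 149) = (-31 - (-2 + ((-4 + 2)/(-2 - 3))*0))*(sqrt(-9 - 2) + 149) = (-31 - (-2 + (-2/(-5))*0))*(sqrt(-11) + 149) = (-31 - (-2 - 1/5*(-2)*0))*(I*sqrt(11) + 149) = (-31 - (-2 + (2/5)*0))*(149 + I*sqrt(11)) = (-31 - (-2 + 0))*(149 + I*sqrt(11)) = (-31 - 1*(-2))*(149 + I*sqrt(11)) = (-31 + 2)*(149 + I*sqrt(11)) = -29*(149 + I*sqrt(11)) = -4321 - 29*I*sqrt(11)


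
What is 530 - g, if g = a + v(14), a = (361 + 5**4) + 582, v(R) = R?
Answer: -1052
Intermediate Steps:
a = 1568 (a = (361 + 625) + 582 = 986 + 582 = 1568)
g = 1582 (g = 1568 + 14 = 1582)
530 - g = 530 - 1*1582 = 530 - 1582 = -1052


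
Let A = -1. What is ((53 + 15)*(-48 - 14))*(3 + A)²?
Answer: -16864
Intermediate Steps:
((53 + 15)*(-48 - 14))*(3 + A)² = ((53 + 15)*(-48 - 14))*(3 - 1)² = (68*(-62))*2² = -4216*4 = -16864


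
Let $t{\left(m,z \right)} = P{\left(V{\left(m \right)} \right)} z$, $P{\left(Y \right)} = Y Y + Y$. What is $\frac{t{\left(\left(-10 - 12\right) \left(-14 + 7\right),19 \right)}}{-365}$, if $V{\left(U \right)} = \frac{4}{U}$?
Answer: $- \frac{3002}{2164085} \approx -0.0013872$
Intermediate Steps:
$P{\left(Y \right)} = Y + Y^{2}$ ($P{\left(Y \right)} = Y^{2} + Y = Y + Y^{2}$)
$t{\left(m,z \right)} = \frac{4 z \left(1 + \frac{4}{m}\right)}{m}$ ($t{\left(m,z \right)} = \frac{4}{m} \left(1 + \frac{4}{m}\right) z = \frac{4 \left(1 + \frac{4}{m}\right)}{m} z = \frac{4 z \left(1 + \frac{4}{m}\right)}{m}$)
$\frac{t{\left(\left(-10 - 12\right) \left(-14 + 7\right),19 \right)}}{-365} = \frac{4 \cdot 19 \frac{1}{\left(-14 + 7\right)^{2} \left(-10 - 12\right)^{2}} \left(4 + \left(-10 - 12\right) \left(-14 + 7\right)\right)}{-365} = 4 \cdot 19 \cdot \frac{1}{23716} \left(4 - -154\right) \left(- \frac{1}{365}\right) = 4 \cdot 19 \cdot \frac{1}{23716} \left(4 + 154\right) \left(- \frac{1}{365}\right) = 4 \cdot 19 \cdot \frac{1}{23716} \cdot 158 \left(- \frac{1}{365}\right) = \frac{3002}{5929} \left(- \frac{1}{365}\right) = - \frac{3002}{2164085}$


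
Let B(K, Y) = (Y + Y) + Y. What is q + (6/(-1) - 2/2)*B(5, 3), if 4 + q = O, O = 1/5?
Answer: -334/5 ≈ -66.800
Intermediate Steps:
O = 1/5 ≈ 0.20000
q = -19/5 (q = -4 + 1/5 = -19/5 ≈ -3.8000)
B(K, Y) = 3*Y (B(K, Y) = 2*Y + Y = 3*Y)
q + (6/(-1) - 2/2)*B(5, 3) = -19/5 + (6/(-1) - 2/2)*(3*3) = -19/5 + (6*(-1) - 2*1/2)*9 = -19/5 + (-6 - 1)*9 = -19/5 - 7*9 = -19/5 - 63 = -334/5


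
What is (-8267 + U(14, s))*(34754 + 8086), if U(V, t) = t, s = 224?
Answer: -344562120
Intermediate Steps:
(-8267 + U(14, s))*(34754 + 8086) = (-8267 + 224)*(34754 + 8086) = -8043*42840 = -344562120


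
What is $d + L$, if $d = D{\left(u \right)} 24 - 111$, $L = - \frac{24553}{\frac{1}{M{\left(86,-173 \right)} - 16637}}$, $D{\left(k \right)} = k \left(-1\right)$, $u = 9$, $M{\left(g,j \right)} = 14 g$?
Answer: $378926122$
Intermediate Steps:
$D{\left(k \right)} = - k$
$L = 378926449$ ($L = - \frac{24553}{\frac{1}{14 \cdot 86 - 16637}} = - \frac{24553}{\frac{1}{1204 - 16637}} = - \frac{24553}{\frac{1}{-15433}} = - \frac{24553}{- \frac{1}{15433}} = \left(-24553\right) \left(-15433\right) = 378926449$)
$d = -327$ ($d = \left(-1\right) 9 \cdot 24 - 111 = \left(-9\right) 24 - 111 = -216 - 111 = -327$)
$d + L = -327 + 378926449 = 378926122$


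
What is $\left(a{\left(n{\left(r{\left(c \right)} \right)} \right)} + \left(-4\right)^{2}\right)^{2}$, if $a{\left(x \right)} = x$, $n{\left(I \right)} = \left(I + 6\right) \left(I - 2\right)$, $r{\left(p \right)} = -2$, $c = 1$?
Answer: $0$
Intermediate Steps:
$n{\left(I \right)} = \left(-2 + I\right) \left(6 + I\right)$ ($n{\left(I \right)} = \left(6 + I\right) \left(-2 + I\right) = \left(-2 + I\right) \left(6 + I\right)$)
$\left(a{\left(n{\left(r{\left(c \right)} \right)} \right)} + \left(-4\right)^{2}\right)^{2} = \left(\left(-12 + \left(-2\right)^{2} + 4 \left(-2\right)\right) + \left(-4\right)^{2}\right)^{2} = \left(\left(-12 + 4 - 8\right) + 16\right)^{2} = \left(-16 + 16\right)^{2} = 0^{2} = 0$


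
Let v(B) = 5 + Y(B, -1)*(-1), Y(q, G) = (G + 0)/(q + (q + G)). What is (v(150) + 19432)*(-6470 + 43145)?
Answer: 213142777200/299 ≈ 7.1285e+8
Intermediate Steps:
Y(q, G) = G/(G + 2*q) (Y(q, G) = G/(q + (G + q)) = G/(G + 2*q))
v(B) = 5 + 1/(-1 + 2*B) (v(B) = 5 - 1/(-1 + 2*B)*(-1) = 5 + 1/(-1 + 2*B))
(v(150) + 19432)*(-6470 + 43145) = (2*(-2 + 5*150)/(-1 + 2*150) + 19432)*(-6470 + 43145) = (2*(-2 + 750)/(-1 + 300) + 19432)*36675 = (2*748/299 + 19432)*36675 = (2*(1/299)*748 + 19432)*36675 = (1496/299 + 19432)*36675 = (5811664/299)*36675 = 213142777200/299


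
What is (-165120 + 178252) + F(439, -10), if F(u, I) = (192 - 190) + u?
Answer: 13573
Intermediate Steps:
F(u, I) = 2 + u
(-165120 + 178252) + F(439, -10) = (-165120 + 178252) + (2 + 439) = 13132 + 441 = 13573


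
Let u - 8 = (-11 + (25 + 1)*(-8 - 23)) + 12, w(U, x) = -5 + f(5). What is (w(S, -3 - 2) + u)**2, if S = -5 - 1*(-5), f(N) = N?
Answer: 635209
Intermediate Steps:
S = 0 (S = -5 + 5 = 0)
w(U, x) = 0 (w(U, x) = -5 + 5 = 0)
u = -797 (u = 8 + ((-11 + (25 + 1)*(-8 - 23)) + 12) = 8 + ((-11 + 26*(-31)) + 12) = 8 + ((-11 - 806) + 12) = 8 + (-817 + 12) = 8 - 805 = -797)
(w(S, -3 - 2) + u)**2 = (0 - 797)**2 = (-797)**2 = 635209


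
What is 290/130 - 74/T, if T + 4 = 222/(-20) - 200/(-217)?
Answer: 2979783/399971 ≈ 7.4500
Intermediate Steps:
T = -30767/2170 (T = -4 + (222/(-20) - 200/(-217)) = -4 + (222*(-1/20) - 200*(-1/217)) = -4 + (-111/10 + 200/217) = -4 - 22087/2170 = -30767/2170 ≈ -14.178)
290/130 - 74/T = 290/130 - 74/(-30767/2170) = 290*(1/130) - 74*(-2170/30767) = 29/13 + 160580/30767 = 2979783/399971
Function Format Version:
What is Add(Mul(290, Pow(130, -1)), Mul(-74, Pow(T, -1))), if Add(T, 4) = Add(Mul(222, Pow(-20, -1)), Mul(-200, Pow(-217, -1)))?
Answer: Rational(2979783, 399971) ≈ 7.4500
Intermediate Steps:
T = Rational(-30767, 2170) (T = Add(-4, Add(Mul(222, Pow(-20, -1)), Mul(-200, Pow(-217, -1)))) = Add(-4, Add(Mul(222, Rational(-1, 20)), Mul(-200, Rational(-1, 217)))) = Add(-4, Add(Rational(-111, 10), Rational(200, 217))) = Add(-4, Rational(-22087, 2170)) = Rational(-30767, 2170) ≈ -14.178)
Add(Mul(290, Pow(130, -1)), Mul(-74, Pow(T, -1))) = Add(Mul(290, Pow(130, -1)), Mul(-74, Pow(Rational(-30767, 2170), -1))) = Add(Mul(290, Rational(1, 130)), Mul(-74, Rational(-2170, 30767))) = Add(Rational(29, 13), Rational(160580, 30767)) = Rational(2979783, 399971)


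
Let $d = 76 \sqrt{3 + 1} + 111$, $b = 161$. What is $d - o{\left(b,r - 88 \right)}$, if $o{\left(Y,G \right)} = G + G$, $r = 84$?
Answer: $271$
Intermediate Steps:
$d = 263$ ($d = 76 \sqrt{4} + 111 = 76 \cdot 2 + 111 = 152 + 111 = 263$)
$o{\left(Y,G \right)} = 2 G$
$d - o{\left(b,r - 88 \right)} = 263 - 2 \left(84 - 88\right) = 263 - 2 \left(-4\right) = 263 - -8 = 263 + 8 = 271$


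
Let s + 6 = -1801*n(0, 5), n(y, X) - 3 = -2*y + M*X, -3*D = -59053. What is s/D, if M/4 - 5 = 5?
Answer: -1096827/59053 ≈ -18.574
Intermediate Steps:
M = 40 (M = 20 + 4*5 = 20 + 20 = 40)
D = 59053/3 (D = -⅓*(-59053) = 59053/3 ≈ 19684.)
n(y, X) = 3 - 2*y + 40*X (n(y, X) = 3 + (-2*y + 40*X) = 3 - 2*y + 40*X)
s = -365609 (s = -6 - 1801*(3 - 2*0 + 40*5) = -6 - 1801*(3 + 0 + 200) = -6 - 1801*203 = -6 - 365603 = -365609)
s/D = -365609/59053/3 = -365609*3/59053 = -1096827/59053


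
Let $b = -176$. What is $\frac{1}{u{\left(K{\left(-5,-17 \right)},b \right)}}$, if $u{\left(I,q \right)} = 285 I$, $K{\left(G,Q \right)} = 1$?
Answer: $\frac{1}{285} \approx 0.0035088$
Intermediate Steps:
$\frac{1}{u{\left(K{\left(-5,-17 \right)},b \right)}} = \frac{1}{285 \cdot 1} = \frac{1}{285}$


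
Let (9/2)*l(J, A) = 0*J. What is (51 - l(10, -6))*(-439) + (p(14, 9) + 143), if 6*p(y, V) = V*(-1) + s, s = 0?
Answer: -44495/2 ≈ -22248.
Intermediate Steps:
p(y, V) = -V/6 (p(y, V) = (V*(-1) + 0)/6 = (-V + 0)/6 = (-V)/6 = -V/6)
l(J, A) = 0 (l(J, A) = 2*(0*J)/9 = (2/9)*0 = 0)
(51 - l(10, -6))*(-439) + (p(14, 9) + 143) = (51 - 1*0)*(-439) + (-⅙*9 + 143) = (51 + 0)*(-439) + (-3/2 + 143) = 51*(-439) + 283/2 = -22389 + 283/2 = -44495/2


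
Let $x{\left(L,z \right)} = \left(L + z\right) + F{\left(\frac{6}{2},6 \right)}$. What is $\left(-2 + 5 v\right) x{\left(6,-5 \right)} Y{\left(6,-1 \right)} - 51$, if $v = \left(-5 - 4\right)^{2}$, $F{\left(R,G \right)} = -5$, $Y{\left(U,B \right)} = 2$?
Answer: $-3275$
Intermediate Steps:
$v = 81$ ($v = \left(-9\right)^{2} = 81$)
$x{\left(L,z \right)} = -5 + L + z$ ($x{\left(L,z \right)} = \left(L + z\right) - 5 = -5 + L + z$)
$\left(-2 + 5 v\right) x{\left(6,-5 \right)} Y{\left(6,-1 \right)} - 51 = \left(-2 + 5 \cdot 81\right) \left(-5 + 6 - 5\right) 2 - 51 = \left(-2 + 405\right) \left(\left(-4\right) 2\right) - 51 = 403 \left(-8\right) - 51 = -3224 - 51 = -3275$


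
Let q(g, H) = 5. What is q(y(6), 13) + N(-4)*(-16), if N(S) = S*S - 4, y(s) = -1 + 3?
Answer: -187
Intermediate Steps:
y(s) = 2
N(S) = -4 + S² (N(S) = S² - 4 = -4 + S²)
q(y(6), 13) + N(-4)*(-16) = 5 + (-4 + (-4)²)*(-16) = 5 + (-4 + 16)*(-16) = 5 + 12*(-16) = 5 - 192 = -187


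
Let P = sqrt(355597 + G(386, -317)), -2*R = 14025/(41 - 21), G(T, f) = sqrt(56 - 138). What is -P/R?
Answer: 8*sqrt(355597 + I*sqrt(82))/2805 ≈ 1.7007 + 2.1655e-5*I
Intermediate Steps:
G(T, f) = I*sqrt(82) (G(T, f) = sqrt(-82) = I*sqrt(82))
R = -2805/8 (R = -14025/(2*(41 - 21)) = -14025/(2*20) = -1/2*2805/4 = -2805/8 ≈ -350.63)
P = sqrt(355597 + I*sqrt(82)) ≈ 596.32 + 0.008*I
-P/R = -sqrt(355597 + I*sqrt(82))/(-2805/8) = -sqrt(355597 + I*sqrt(82))*(-8)/2805 = -(-8)*sqrt(355597 + I*sqrt(82))/2805 = 8*sqrt(355597 + I*sqrt(82))/2805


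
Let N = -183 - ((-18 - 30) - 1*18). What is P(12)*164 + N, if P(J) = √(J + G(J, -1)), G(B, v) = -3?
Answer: 375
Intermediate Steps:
N = -117 (N = -183 - (-48 - 18) = -183 - 1*(-66) = -183 + 66 = -117)
P(J) = √(-3 + J) (P(J) = √(J - 3) = √(-3 + J))
P(12)*164 + N = √(-3 + 12)*164 - 117 = √9*164 - 117 = 3*164 - 117 = 492 - 117 = 375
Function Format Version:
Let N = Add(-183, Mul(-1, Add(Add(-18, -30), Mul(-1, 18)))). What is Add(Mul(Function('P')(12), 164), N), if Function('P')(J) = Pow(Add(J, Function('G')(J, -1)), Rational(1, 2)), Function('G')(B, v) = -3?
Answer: 375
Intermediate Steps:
N = -117 (N = Add(-183, Mul(-1, Add(-48, -18))) = Add(-183, Mul(-1, -66)) = Add(-183, 66) = -117)
Function('P')(J) = Pow(Add(-3, J), Rational(1, 2)) (Function('P')(J) = Pow(Add(J, -3), Rational(1, 2)) = Pow(Add(-3, J), Rational(1, 2)))
Add(Mul(Function('P')(12), 164), N) = Add(Mul(Pow(Add(-3, 12), Rational(1, 2)), 164), -117) = Add(Mul(Pow(9, Rational(1, 2)), 164), -117) = Add(Mul(3, 164), -117) = Add(492, -117) = 375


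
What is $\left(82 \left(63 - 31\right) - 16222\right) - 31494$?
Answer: $-45092$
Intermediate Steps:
$\left(82 \left(63 - 31\right) - 16222\right) - 31494 = \left(82 \cdot 32 - 16222\right) - 31494 = \left(2624 - 16222\right) - 31494 = -13598 - 31494 = -45092$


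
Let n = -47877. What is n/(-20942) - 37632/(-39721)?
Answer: 2689811661/831837182 ≈ 3.2336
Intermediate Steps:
n/(-20942) - 37632/(-39721) = -47877/(-20942) - 37632/(-39721) = -47877*(-1/20942) - 37632*(-1/39721) = 47877/20942 + 37632/39721 = 2689811661/831837182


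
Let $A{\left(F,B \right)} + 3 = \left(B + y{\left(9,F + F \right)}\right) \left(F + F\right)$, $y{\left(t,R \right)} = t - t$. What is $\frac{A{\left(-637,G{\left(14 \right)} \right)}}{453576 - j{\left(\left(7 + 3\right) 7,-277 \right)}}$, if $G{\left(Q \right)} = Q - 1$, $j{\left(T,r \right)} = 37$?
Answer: $- \frac{16565}{453539} \approx -0.036524$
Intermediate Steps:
$G{\left(Q \right)} = -1 + Q$
$y{\left(t,R \right)} = 0$
$A{\left(F,B \right)} = -3 + 2 B F$ ($A{\left(F,B \right)} = -3 + \left(B + 0\right) \left(F + F\right) = -3 + B 2 F = -3 + 2 B F$)
$\frac{A{\left(-637,G{\left(14 \right)} \right)}}{453576 - j{\left(\left(7 + 3\right) 7,-277 \right)}} = \frac{-3 + 2 \left(-1 + 14\right) \left(-637\right)}{453576 - 37} = \frac{-3 + 2 \cdot 13 \left(-637\right)}{453576 - 37} = \frac{-3 - 16562}{453539} = \left(-16565\right) \frac{1}{453539} = - \frac{16565}{453539}$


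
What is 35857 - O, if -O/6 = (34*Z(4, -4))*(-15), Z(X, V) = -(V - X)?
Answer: 11377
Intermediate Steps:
Z(X, V) = X - V
O = 24480 (O = -6*34*(4 - 1*(-4))*(-15) = -6*34*(4 + 4)*(-15) = -6*34*8*(-15) = -1632*(-15) = -6*(-4080) = 24480)
35857 - O = 35857 - 1*24480 = 35857 - 24480 = 11377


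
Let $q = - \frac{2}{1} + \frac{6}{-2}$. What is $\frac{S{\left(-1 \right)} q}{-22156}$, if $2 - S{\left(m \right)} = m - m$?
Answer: $\frac{5}{11078} \approx 0.00045134$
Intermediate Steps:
$q = -5$ ($q = \left(-2\right) 1 + 6 \left(- \frac{1}{2}\right) = -2 - 3 = -5$)
$S{\left(m \right)} = 2$ ($S{\left(m \right)} = 2 - \left(m - m\right) = 2 - 0 = 2 + 0 = 2$)
$\frac{S{\left(-1 \right)} q}{-22156} = \frac{2 \left(-5\right)}{-22156} = \left(-10\right) \left(- \frac{1}{22156}\right) = \frac{5}{11078}$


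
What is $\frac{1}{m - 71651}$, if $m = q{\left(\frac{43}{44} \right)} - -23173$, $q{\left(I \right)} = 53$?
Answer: $- \frac{1}{48425} \approx -2.065 \cdot 10^{-5}$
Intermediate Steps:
$m = 23226$ ($m = 53 - -23173 = 53 + 23173 = 23226$)
$\frac{1}{m - 71651} = \frac{1}{23226 - 71651} = \frac{1}{-48425} = - \frac{1}{48425}$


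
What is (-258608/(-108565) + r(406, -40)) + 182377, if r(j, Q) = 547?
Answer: 19859402668/108565 ≈ 1.8293e+5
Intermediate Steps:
(-258608/(-108565) + r(406, -40)) + 182377 = (-258608/(-108565) + 547) + 182377 = (-258608*(-1/108565) + 547) + 182377 = (258608/108565 + 547) + 182377 = 59643663/108565 + 182377 = 19859402668/108565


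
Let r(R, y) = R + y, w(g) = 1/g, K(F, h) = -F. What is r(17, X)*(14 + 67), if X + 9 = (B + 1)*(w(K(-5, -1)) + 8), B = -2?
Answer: -81/5 ≈ -16.200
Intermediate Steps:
w(g) = 1/g
X = -86/5 (X = -9 + (-2 + 1)*(1/(-1*(-5)) + 8) = -9 - (1/5 + 8) = -9 - 1*41/5 = -9 - 41/5 = -86/5 ≈ -17.200)
r(17, X)*(14 + 67) = (17 - 86/5)*(14 + 67) = -1/5*81 = -81/5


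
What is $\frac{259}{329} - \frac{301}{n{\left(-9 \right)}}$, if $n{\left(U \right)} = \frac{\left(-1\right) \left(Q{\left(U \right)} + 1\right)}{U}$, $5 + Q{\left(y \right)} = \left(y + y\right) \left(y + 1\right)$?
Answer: $- \frac{17449}{940} \approx -18.563$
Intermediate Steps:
$Q{\left(y \right)} = -5 + 2 y \left(1 + y\right)$ ($Q{\left(y \right)} = -5 + \left(y + y\right) \left(y + 1\right) = -5 + 2 y \left(1 + y\right)$)
$n{\left(U \right)} = \frac{4 - 2 U - 2 U^{2}}{U}$ ($n{\left(U \right)} = \frac{\left(-1\right) \left(\left(-5 + 2 U + 2 U^{2}\right) + 1\right)}{U} = \frac{\left(-1\right) \left(-4 + 2 U + 2 U^{2}\right)}{U} = \frac{4 - 2 U - 2 U^{2}}{U}$)
$\frac{259}{329} - \frac{301}{n{\left(-9 \right)}} = \frac{259}{329} - \frac{301}{-2 - -18 + \frac{4}{-9}} = 259 \cdot \frac{1}{329} - \frac{301}{-2 + 18 + 4 \left(- \frac{1}{9}\right)} = \frac{37}{47} - \frac{301}{-2 + 18 - \frac{4}{9}} = \frac{37}{47} - \frac{301}{\frac{140}{9}} = \frac{37}{47} - \frac{387}{20} = - \frac{17449}{940}$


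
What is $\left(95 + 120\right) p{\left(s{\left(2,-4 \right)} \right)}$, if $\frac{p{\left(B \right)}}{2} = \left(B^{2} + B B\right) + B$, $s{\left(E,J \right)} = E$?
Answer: $4300$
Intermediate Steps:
$p{\left(B \right)} = 2 B + 4 B^{2}$ ($p{\left(B \right)} = 2 \left(\left(B^{2} + B B\right) + B\right) = 2 \left(\left(B^{2} + B^{2}\right) + B\right) = 2 \left(2 B^{2} + B\right) = 2 \left(B + 2 B^{2}\right) = 2 B + 4 B^{2}$)
$\left(95 + 120\right) p{\left(s{\left(2,-4 \right)} \right)} = \left(95 + 120\right) 2 \cdot 2 \left(1 + 2 \cdot 2\right) = 215 \cdot 2 \cdot 2 \left(1 + 4\right) = 215 \cdot 2 \cdot 2 \cdot 5 = 215 \cdot 20 = 4300$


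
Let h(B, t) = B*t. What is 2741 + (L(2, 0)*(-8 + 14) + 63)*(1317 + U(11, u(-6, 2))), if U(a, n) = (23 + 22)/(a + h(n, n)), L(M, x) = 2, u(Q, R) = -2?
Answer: 101741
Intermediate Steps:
U(a, n) = 45/(a + n²) (U(a, n) = (23 + 22)/(a + n*n) = 45/(a + n²))
2741 + (L(2, 0)*(-8 + 14) + 63)*(1317 + U(11, u(-6, 2))) = 2741 + (2*(-8 + 14) + 63)*(1317 + 45/(11 + (-2)²)) = 2741 + (2*6 + 63)*(1317 + 45/(11 + 4)) = 2741 + (12 + 63)*(1317 + 45/15) = 2741 + 75*(1317 + 45*(1/15)) = 2741 + 75*(1317 + 3) = 2741 + 75*1320 = 2741 + 99000 = 101741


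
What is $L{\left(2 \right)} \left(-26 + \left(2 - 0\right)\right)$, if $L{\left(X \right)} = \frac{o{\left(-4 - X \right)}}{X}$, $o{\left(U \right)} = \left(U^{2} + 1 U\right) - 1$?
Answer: $-348$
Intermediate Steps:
$o{\left(U \right)} = -1 + U + U^{2}$ ($o{\left(U \right)} = \left(U^{2} + U\right) - 1 = \left(U + U^{2}\right) - 1 = -1 + U + U^{2}$)
$L{\left(X \right)} = \frac{-5 + \left(-4 - X\right)^{2} - X}{X}$ ($L{\left(X \right)} = \frac{-1 - \left(4 + X\right) + \left(-4 - X\right)^{2}}{X} = \frac{-5 + \left(-4 - X\right)^{2} - X}{X}$)
$L{\left(2 \right)} \left(-26 + \left(2 - 0\right)\right) = \frac{-5 + \left(4 + 2\right)^{2} - 2}{2} \left(-26 + \left(2 - 0\right)\right) = \frac{-5 + 6^{2} - 2}{2} \left(-26 + \left(2 + 0\right)\right) = \frac{-5 + 36 - 2}{2} \left(-26 + 2\right) = \frac{1}{2} \cdot 29 \left(-24\right) = \frac{29}{2} \left(-24\right) = -348$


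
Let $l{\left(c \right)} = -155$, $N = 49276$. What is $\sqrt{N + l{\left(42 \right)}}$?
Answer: $\sqrt{49121} \approx 221.63$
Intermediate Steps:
$\sqrt{N + l{\left(42 \right)}} = \sqrt{49276 - 155} = \sqrt{49121}$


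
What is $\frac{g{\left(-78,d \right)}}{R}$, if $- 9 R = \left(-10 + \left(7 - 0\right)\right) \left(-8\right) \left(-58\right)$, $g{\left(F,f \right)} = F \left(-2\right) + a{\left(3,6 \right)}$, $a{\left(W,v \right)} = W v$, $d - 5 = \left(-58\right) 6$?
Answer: $\frac{9}{8} \approx 1.125$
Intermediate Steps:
$d = -343$ ($d = 5 - 348 = -343$)
$g{\left(F,f \right)} = 18 - 2 F$ ($g{\left(F,f \right)} = F \left(-2\right) + 3 \cdot 6 = - 2 F + 18 = 18 - 2 F$)
$R = \frac{464}{3}$ ($R = - \frac{\left(-10 + \left(7 - 0\right)\right) \left(-8\right) \left(-58\right)}{9} = - \frac{\left(-10 + \left(7 + 0\right)\right) \left(-8\right) \left(-58\right)}{9} = - \frac{\left(-10 + 7\right) \left(-8\right) \left(-58\right)}{9} = - \frac{\left(-3\right) \left(-8\right) \left(-58\right)}{9} = - \frac{24 \left(-58\right)}{9} = \left(- \frac{1}{9}\right) \left(-1392\right) = \frac{464}{3} \approx 154.67$)
$\frac{g{\left(-78,d \right)}}{R} = \frac{18 - -156}{\frac{464}{3}} = \left(18 + 156\right) \frac{3}{464} = 174 \cdot \frac{3}{464} = \frac{9}{8}$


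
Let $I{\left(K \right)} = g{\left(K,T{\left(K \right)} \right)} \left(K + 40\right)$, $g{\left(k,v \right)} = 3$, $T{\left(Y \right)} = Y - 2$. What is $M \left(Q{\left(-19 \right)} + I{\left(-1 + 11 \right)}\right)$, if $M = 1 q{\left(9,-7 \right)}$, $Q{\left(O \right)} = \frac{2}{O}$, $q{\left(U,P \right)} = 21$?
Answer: $\frac{59808}{19} \approx 3147.8$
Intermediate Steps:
$T{\left(Y \right)} = -2 + Y$
$M = 21$ ($M = 1 \cdot 21 = 21$)
$I{\left(K \right)} = 120 + 3 K$ ($I{\left(K \right)} = 3 \left(K + 40\right) = 3 \left(40 + K\right) = 120 + 3 K$)
$M \left(Q{\left(-19 \right)} + I{\left(-1 + 11 \right)}\right) = 21 \left(\frac{2}{-19} + \left(120 + 3 \left(-1 + 11\right)\right)\right) = 21 \left(2 \left(- \frac{1}{19}\right) + \left(120 + 3 \cdot 10\right)\right) = 21 \left(- \frac{2}{19} + \left(120 + 30\right)\right) = 21 \left(- \frac{2}{19} + 150\right) = 21 \cdot \frac{2848}{19} = \frac{59808}{19}$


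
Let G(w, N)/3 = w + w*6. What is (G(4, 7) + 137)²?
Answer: 48841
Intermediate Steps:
G(w, N) = 21*w (G(w, N) = 3*(w + w*6) = 3*(w + 6*w) = 3*(7*w) = 21*w)
(G(4, 7) + 137)² = (21*4 + 137)² = (84 + 137)² = 221² = 48841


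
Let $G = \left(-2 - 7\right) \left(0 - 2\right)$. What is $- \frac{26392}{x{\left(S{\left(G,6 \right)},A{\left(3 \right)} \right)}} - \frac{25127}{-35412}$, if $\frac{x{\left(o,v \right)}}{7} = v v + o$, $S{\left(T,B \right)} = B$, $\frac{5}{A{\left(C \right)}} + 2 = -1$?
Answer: $- \frac{8397446305}{19582836} \approx -428.82$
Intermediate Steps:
$G = 18$ ($G = \left(-2 - 7\right) \left(-2\right) = \left(-9\right) \left(-2\right) = 18$)
$A{\left(C \right)} = - \frac{5}{3}$ ($A{\left(C \right)} = \frac{5}{-2 - 1} = \frac{5}{-3} = 5 \left(- \frac{1}{3}\right) = - \frac{5}{3}$)
$x{\left(o,v \right)} = 7 o + 7 v^{2}$ ($x{\left(o,v \right)} = 7 \left(v v + o\right) = 7 \left(v^{2} + o\right) = 7 \left(o + v^{2}\right) = 7 o + 7 v^{2}$)
$- \frac{26392}{x{\left(S{\left(G,6 \right)},A{\left(3 \right)} \right)}} - \frac{25127}{-35412} = - \frac{26392}{7 \cdot 6 + 7 \left(- \frac{5}{3}\right)^{2}} - \frac{25127}{-35412} = - \frac{26392}{42 + 7 \cdot \frac{25}{9}} - - \frac{25127}{35412} = - \frac{26392}{42 + \frac{175}{9}} + \frac{25127}{35412} = - \frac{26392}{\frac{553}{9}} + \frac{25127}{35412} = \left(-26392\right) \frac{9}{553} + \frac{25127}{35412} = - \frac{237528}{553} + \frac{25127}{35412} = - \frac{8397446305}{19582836}$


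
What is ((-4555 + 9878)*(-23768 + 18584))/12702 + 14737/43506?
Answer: -200056028203/92102202 ≈ -2172.1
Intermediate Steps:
((-4555 + 9878)*(-23768 + 18584))/12702 + 14737/43506 = (5323*(-5184))*(1/12702) + 14737*(1/43506) = -27594432*1/12702 + 14737/43506 = -4599072/2117 + 14737/43506 = -200056028203/92102202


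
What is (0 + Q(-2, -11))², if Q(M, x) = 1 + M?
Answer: 1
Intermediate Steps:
(0 + Q(-2, -11))² = (0 + (1 - 2))² = (0 - 1)² = (-1)² = 1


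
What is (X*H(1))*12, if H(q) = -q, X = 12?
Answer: -144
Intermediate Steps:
(X*H(1))*12 = (12*(-1*1))*12 = (12*(-1))*12 = -12*12 = -144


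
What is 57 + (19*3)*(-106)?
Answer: -5985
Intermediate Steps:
57 + (19*3)*(-106) = 57 + 57*(-106) = 57 - 6042 = -5985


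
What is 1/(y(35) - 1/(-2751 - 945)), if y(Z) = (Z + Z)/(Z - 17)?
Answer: 11088/43123 ≈ 0.25712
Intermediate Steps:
y(Z) = 2*Z/(-17 + Z) (y(Z) = (2*Z)/(-17 + Z) = 2*Z/(-17 + Z))
1/(y(35) - 1/(-2751 - 945)) = 1/(2*35/(-17 + 35) - 1/(-2751 - 945)) = 1/(2*35/18 - 1/(-3696)) = 1/(2*35*(1/18) - 1*(-1/3696)) = 1/(35/9 + 1/3696) = 1/(43123/11088) = 11088/43123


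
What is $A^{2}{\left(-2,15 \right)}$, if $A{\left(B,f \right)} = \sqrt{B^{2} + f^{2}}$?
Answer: $229$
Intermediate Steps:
$A^{2}{\left(-2,15 \right)} = \left(\sqrt{\left(-2\right)^{2} + 15^{2}}\right)^{2} = \left(\sqrt{4 + 225}\right)^{2} = \left(\sqrt{229}\right)^{2} = 229$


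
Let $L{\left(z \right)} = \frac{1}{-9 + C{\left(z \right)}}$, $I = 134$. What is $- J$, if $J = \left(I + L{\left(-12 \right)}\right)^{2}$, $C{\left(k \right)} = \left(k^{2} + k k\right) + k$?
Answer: $- \frac{1280136841}{71289} \approx -17957.0$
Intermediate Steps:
$C{\left(k \right)} = k + 2 k^{2}$ ($C{\left(k \right)} = \left(k^{2} + k^{2}\right) + k = 2 k^{2} + k = k + 2 k^{2}$)
$L{\left(z \right)} = \frac{1}{-9 + z \left(1 + 2 z\right)}$
$J = \frac{1280136841}{71289}$ ($J = \left(134 + \frac{1}{-9 - 12 \left(1 + 2 \left(-12\right)\right)}\right)^{2} = \left(134 + \frac{1}{-9 - 12 \left(1 - 24\right)}\right)^{2} = \left(134 + \frac{1}{-9 - -276}\right)^{2} = \left(134 + \frac{1}{-9 + 276}\right)^{2} = \left(134 + \frac{1}{267}\right)^{2} = \left(\frac{35779}{267}\right)^{2} = \frac{1280136841}{71289} \approx 17957.0$)
$- J = \left(-1\right) \frac{1280136841}{71289} = - \frac{1280136841}{71289}$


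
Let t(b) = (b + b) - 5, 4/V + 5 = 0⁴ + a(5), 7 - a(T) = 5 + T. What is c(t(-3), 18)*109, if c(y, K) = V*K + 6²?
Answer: 2943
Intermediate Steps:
a(T) = 2 - T (a(T) = 7 - (5 + T) = 7 + (-5 - T) = 2 - T)
V = -½ (V = 4/(-5 + (0⁴ + (2 - 1*5))) = 4/(-5 + (0 + (2 - 5))) = 4/(-5 + (0 - 3)) = 4/(-5 - 3) = 4/(-8) = 4*(-⅛) = -½ ≈ -0.50000)
t(b) = -5 + 2*b (t(b) = 2*b - 5 = -5 + 2*b)
c(y, K) = 36 - K/2 (c(y, K) = -K/2 + 6² = -K/2 + 36 = 36 - K/2)
c(t(-3), 18)*109 = (36 - ½*18)*109 = (36 - 9)*109 = 27*109 = 2943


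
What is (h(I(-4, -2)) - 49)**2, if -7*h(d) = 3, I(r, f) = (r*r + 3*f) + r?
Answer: 119716/49 ≈ 2443.2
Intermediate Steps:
I(r, f) = r + r**2 + 3*f (I(r, f) = (r**2 + 3*f) + r = r + r**2 + 3*f)
h(d) = -3/7 (h(d) = -1/7*3 = -3/7)
(h(I(-4, -2)) - 49)**2 = (-3/7 - 49)**2 = (-346/7)**2 = 119716/49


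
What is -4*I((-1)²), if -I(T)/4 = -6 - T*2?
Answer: -128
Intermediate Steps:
I(T) = 24 + 8*T (I(T) = -4*(-6 - T*2) = -4*(-6 - 2*T) = 24 + 8*T)
-4*I((-1)²) = -4*(24 + 8*(-1)²) = -4*(24 + 8*1) = -4*(24 + 8) = -4*32 = -128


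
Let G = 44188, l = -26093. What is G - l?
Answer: 70281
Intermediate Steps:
G - l = 44188 - 1*(-26093) = 44188 + 26093 = 70281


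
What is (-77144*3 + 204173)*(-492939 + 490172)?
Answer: 75425653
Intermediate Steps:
(-77144*3 + 204173)*(-492939 + 490172) = (-231432 + 204173)*(-2767) = -27259*(-2767) = 75425653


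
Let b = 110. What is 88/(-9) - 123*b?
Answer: -121858/9 ≈ -13540.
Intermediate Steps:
88/(-9) - 123*b = 88/(-9) - 123*110 = 88*(-1/9) - 13530 = -88/9 - 13530 = -121858/9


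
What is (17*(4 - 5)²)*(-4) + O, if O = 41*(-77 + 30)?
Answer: -1995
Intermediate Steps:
O = -1927 (O = 41*(-47) = -1927)
(17*(4 - 5)²)*(-4) + O = (17*(4 - 5)²)*(-4) - 1927 = (17*(-1)²)*(-4) - 1927 = (17*1)*(-4) - 1927 = 17*(-4) - 1927 = -68 - 1927 = -1995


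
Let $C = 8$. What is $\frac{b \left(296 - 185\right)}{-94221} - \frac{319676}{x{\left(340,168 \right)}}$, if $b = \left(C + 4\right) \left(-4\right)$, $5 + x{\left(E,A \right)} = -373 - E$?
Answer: $\frac{1673556550}{3758371} \approx 445.29$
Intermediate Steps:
$x{\left(E,A \right)} = -378 - E$ ($x{\left(E,A \right)} = -5 - \left(373 + E\right) = -378 - E$)
$b = -48$ ($b = \left(8 + 4\right) \left(-4\right) = 12 \left(-4\right) = -48$)
$\frac{b \left(296 - 185\right)}{-94221} - \frac{319676}{x{\left(340,168 \right)}} = \frac{\left(-48\right) \left(296 - 185\right)}{-94221} - \frac{319676}{-378 - 340} = \left(-48\right) 111 \left(- \frac{1}{94221}\right) - \frac{319676}{-378 - 340} = \left(-5328\right) \left(- \frac{1}{94221}\right) - \frac{319676}{-718} = \frac{592}{10469} - - \frac{159838}{359} = \frac{592}{10469} + \frac{159838}{359} = \frac{1673556550}{3758371}$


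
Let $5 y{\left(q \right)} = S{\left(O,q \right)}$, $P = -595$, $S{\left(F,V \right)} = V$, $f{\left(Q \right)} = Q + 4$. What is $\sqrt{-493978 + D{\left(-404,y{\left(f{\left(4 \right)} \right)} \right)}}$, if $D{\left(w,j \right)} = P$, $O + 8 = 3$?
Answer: $i \sqrt{494573} \approx 703.26 i$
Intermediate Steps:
$O = -5$ ($O = -8 + 3 = -5$)
$f{\left(Q \right)} = 4 + Q$
$y{\left(q \right)} = \frac{q}{5}$
$D{\left(w,j \right)} = -595$
$\sqrt{-493978 + D{\left(-404,y{\left(f{\left(4 \right)} \right)} \right)}} = \sqrt{-493978 - 595} = \sqrt{-494573} = i \sqrt{494573}$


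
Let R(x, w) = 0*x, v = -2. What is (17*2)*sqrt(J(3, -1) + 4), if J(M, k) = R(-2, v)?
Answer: 68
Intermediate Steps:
R(x, w) = 0
J(M, k) = 0
(17*2)*sqrt(J(3, -1) + 4) = (17*2)*sqrt(0 + 4) = 34*sqrt(4) = 34*2 = 68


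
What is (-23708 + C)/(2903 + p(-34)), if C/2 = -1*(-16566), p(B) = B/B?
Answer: 1178/363 ≈ 3.2452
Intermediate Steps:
p(B) = 1
C = 33132 (C = 2*(-1*(-16566)) = 2*16566 = 33132)
(-23708 + C)/(2903 + p(-34)) = (-23708 + 33132)/(2903 + 1) = 9424/2904 = 9424*(1/2904) = 1178/363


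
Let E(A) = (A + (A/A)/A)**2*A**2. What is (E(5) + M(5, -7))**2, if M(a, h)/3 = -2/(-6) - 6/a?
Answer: 11336689/25 ≈ 4.5347e+5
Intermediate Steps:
M(a, h) = 1 - 18/a (M(a, h) = 3*(-2/(-6) - 6/a) = 3*(-2*(-1/6) - 6/a) = 3*(1/3 - 6/a) = 1 - 18/a)
E(A) = A**2*(A + 1/A)**2 (E(A) = (A + 1/A)**2*A**2 = A**2*(A + 1/A)**2)
(E(5) + M(5, -7))**2 = ((1 + 5**2)**2 + (-18 + 5)/5)**2 = ((1 + 25)**2 + (1/5)*(-13))**2 = (26**2 - 13/5)**2 = (676 - 13/5)**2 = (3367/5)**2 = 11336689/25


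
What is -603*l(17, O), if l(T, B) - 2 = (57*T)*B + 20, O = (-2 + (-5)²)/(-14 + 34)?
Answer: -13704381/20 ≈ -6.8522e+5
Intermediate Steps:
O = 23/20 (O = (-2 + 25)/20 = 23*(1/20) = 23/20 ≈ 1.1500)
l(T, B) = 22 + 57*B*T (l(T, B) = 2 + ((57*T)*B + 20) = 2 + (57*B*T + 20) = 2 + (20 + 57*B*T) = 22 + 57*B*T)
-603*l(17, O) = -603*(22 + 57*(23/20)*17) = -603*(22 + 22287/20) = -603*22727/20 = -13704381/20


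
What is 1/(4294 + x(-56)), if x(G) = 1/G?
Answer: 56/240463 ≈ 0.00023288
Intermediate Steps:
1/(4294 + x(-56)) = 1/(4294 + 1/(-56)) = 1/(4294 - 1/56) = 1/(240463/56) = 56/240463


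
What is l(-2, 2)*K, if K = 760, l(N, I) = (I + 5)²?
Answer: 37240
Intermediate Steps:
l(N, I) = (5 + I)²
l(-2, 2)*K = (5 + 2)²*760 = 7²*760 = 49*760 = 37240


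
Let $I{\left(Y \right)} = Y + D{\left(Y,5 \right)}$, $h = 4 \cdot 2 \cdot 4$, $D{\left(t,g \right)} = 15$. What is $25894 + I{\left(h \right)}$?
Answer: $25941$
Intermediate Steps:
$h = 32$ ($h = 8 \cdot 4 = 32$)
$I{\left(Y \right)} = 15 + Y$ ($I{\left(Y \right)} = Y + 15 = 15 + Y$)
$25894 + I{\left(h \right)} = 25894 + \left(15 + 32\right) = 25894 + 47 = 25941$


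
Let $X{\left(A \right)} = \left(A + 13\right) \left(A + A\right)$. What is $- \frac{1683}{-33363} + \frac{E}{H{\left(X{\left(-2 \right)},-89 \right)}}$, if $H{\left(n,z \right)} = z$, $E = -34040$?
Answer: $\frac{11472993}{29993} \approx 382.52$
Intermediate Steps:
$X{\left(A \right)} = 2 A \left(13 + A\right)$ ($X{\left(A \right)} = \left(13 + A\right) 2 A = 2 A \left(13 + A\right)$)
$- \frac{1683}{-33363} + \frac{E}{H{\left(X{\left(-2 \right)},-89 \right)}} = - \frac{1683}{-33363} - \frac{34040}{-89} = \left(-1683\right) \left(- \frac{1}{33363}\right) - - \frac{34040}{89} = \frac{17}{337} + \frac{34040}{89} = \frac{11472993}{29993}$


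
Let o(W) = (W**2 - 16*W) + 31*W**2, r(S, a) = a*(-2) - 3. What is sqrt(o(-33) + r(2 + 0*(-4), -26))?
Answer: 5*sqrt(1417) ≈ 188.22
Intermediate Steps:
r(S, a) = -3 - 2*a (r(S, a) = -2*a - 3 = -3 - 2*a)
o(W) = -16*W + 32*W**2
sqrt(o(-33) + r(2 + 0*(-4), -26)) = sqrt(16*(-33)*(-1 + 2*(-33)) + (-3 - 2*(-26))) = sqrt(16*(-33)*(-1 - 66) + (-3 + 52)) = sqrt(16*(-33)*(-67) + 49) = sqrt(35376 + 49) = sqrt(35425) = 5*sqrt(1417)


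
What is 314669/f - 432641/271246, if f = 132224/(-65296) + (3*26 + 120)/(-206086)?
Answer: -35892759698054191053/231088401578266 ≈ -1.5532e+5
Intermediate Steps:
f = -851951371/420518483 (f = 132224*(-1/65296) + (78 + 120)*(-1/206086) = -8264/4081 + 198*(-1/206086) = -8264/4081 - 99/103043 = -851951371/420518483 ≈ -2.0260)
314669/f - 432641/271246 = 314669/(-851951371/420518483) - 432641/271246 = 314669*(-420518483/851951371) - 432641*1/271246 = -132324130527127/851951371 - 432641/271246 = -35892759698054191053/231088401578266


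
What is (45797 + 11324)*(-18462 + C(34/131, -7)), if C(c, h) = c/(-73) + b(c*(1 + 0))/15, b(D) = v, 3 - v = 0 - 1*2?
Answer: -30253958118697/28689 ≈ -1.0545e+9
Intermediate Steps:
v = 5 (v = 3 - (0 - 1*2) = 3 - (0 - 2) = 3 - 1*(-2) = 3 + 2 = 5)
b(D) = 5
C(c, h) = ⅓ - c/73 (C(c, h) = c/(-73) + 5/15 = c*(-1/73) + 5*(1/15) = -c/73 + ⅓ = ⅓ - c/73)
(45797 + 11324)*(-18462 + C(34/131, -7)) = (45797 + 11324)*(-18462 + (⅓ - 34/(73*131))) = 57121*(-18462 + (⅓ - 34/(73*131))) = 57121*(-18462 + (⅓ - 1/73*34/131)) = 57121*(-18462 + (⅓ - 34/9563)) = 57121*(-18462 + 9461/28689) = 57121*(-529646857/28689) = -30253958118697/28689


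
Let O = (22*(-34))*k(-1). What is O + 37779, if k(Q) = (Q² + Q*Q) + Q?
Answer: 37031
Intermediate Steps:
k(Q) = Q + 2*Q² (k(Q) = (Q² + Q²) + Q = 2*Q² + Q = Q + 2*Q²)
O = -748 (O = (22*(-34))*(-(1 + 2*(-1))) = -(-748)*(1 - 2) = -(-748)*(-1) = -748*1 = -748)
O + 37779 = -748 + 37779 = 37031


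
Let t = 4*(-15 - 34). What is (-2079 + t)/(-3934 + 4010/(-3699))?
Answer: 8415225/14555876 ≈ 0.57813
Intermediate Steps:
t = -196 (t = 4*(-49) = -196)
(-2079 + t)/(-3934 + 4010/(-3699)) = (-2079 - 196)/(-3934 + 4010/(-3699)) = -2275/(-3934 + 4010*(-1/3699)) = -2275/(-3934 - 4010/3699) = -2275/(-14555876/3699) = -2275*(-3699/14555876) = 8415225/14555876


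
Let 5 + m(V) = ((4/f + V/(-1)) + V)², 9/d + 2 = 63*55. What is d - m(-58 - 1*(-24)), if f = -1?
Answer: -38084/3463 ≈ -10.997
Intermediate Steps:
d = 9/3463 (d = 9/(-2 + 63*55) = 9/(-2 + 3465) = 9/3463 ≈ 0.0025989)
m(V) = 11 (m(V) = -5 + ((4/(-1) + V/(-1)) + V)² = -5 + ((4*(-1) + V*(-1)) + V)² = -5 + ((-4 - V) + V)² = -5 + (-4)² = -5 + 16 = 11)
d - m(-58 - 1*(-24)) = 9/3463 - 1*11 = 9/3463 - 11 = -38084/3463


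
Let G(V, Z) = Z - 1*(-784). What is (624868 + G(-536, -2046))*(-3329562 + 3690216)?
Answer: 224905998324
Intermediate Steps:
G(V, Z) = 784 + Z (G(V, Z) = Z + 784 = 784 + Z)
(624868 + G(-536, -2046))*(-3329562 + 3690216) = (624868 + (784 - 2046))*(-3329562 + 3690216) = (624868 - 1262)*360654 = 623606*360654 = 224905998324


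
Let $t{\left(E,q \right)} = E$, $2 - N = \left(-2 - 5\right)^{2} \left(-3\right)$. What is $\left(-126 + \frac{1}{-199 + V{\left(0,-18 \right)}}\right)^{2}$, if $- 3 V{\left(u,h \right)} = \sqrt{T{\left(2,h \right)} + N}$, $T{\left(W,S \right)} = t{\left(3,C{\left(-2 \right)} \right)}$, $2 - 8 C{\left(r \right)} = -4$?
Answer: $\frac{2015127631971297}{126919050049} - \frac{538682076 \sqrt{38}}{126919050049} \approx 15877.0$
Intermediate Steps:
$C{\left(r \right)} = \frac{3}{4}$ ($C{\left(r \right)} = \frac{1}{4} - - \frac{1}{2} = \frac{1}{4} + \frac{1}{2} = \frac{3}{4}$)
$N = 149$ ($N = 2 - \left(-2 - 5\right)^{2} \left(-3\right) = 2 - \left(-7\right)^{2} \left(-3\right) = 2 - 49 \left(-3\right) = 2 - -147 = 2 + 147 = 149$)
$T{\left(W,S \right)} = 3$
$V{\left(u,h \right)} = - \frac{2 \sqrt{38}}{3}$ ($V{\left(u,h \right)} = - \frac{\sqrt{3 + 149}}{3} = - \frac{\sqrt{152}}{3} = - \frac{2 \sqrt{38}}{3}$)
$\left(-126 + \frac{1}{-199 + V{\left(0,-18 \right)}}\right)^{2} = \left(-126 + \frac{1}{-199 - \frac{2 \sqrt{38}}{3}}\right)^{2}$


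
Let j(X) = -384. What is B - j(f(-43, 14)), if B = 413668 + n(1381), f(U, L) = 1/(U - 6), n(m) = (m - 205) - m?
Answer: 413847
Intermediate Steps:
n(m) = -205 (n(m) = (-205 + m) - m = -205)
f(U, L) = 1/(-6 + U)
B = 413463 (B = 413668 - 205 = 413463)
B - j(f(-43, 14)) = 413463 - 1*(-384) = 413463 + 384 = 413847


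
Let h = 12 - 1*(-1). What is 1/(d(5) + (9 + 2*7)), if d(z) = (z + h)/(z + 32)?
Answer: 37/869 ≈ 0.042578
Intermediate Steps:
h = 13 (h = 12 + 1 = 13)
d(z) = (13 + z)/(32 + z) (d(z) = (z + 13)/(z + 32) = (13 + z)/(32 + z))
1/(d(5) + (9 + 2*7)) = 1/((13 + 5)/(32 + 5) + (9 + 2*7)) = 1/(18/37 + (9 + 14)) = 1/((1/37)*18 + 23) = 1/(18/37 + 23) = 1/(869/37) = 37/869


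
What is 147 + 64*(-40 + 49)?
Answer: 723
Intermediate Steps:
147 + 64*(-40 + 49) = 147 + 64*9 = 147 + 576 = 723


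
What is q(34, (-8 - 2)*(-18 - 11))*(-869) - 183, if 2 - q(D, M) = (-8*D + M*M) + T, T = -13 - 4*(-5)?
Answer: 72850694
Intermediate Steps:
T = 7 (T = -13 - 1*(-20) = -13 + 20 = 7)
q(D, M) = -5 - M² + 8*D (q(D, M) = 2 - ((-8*D + M*M) + 7) = 2 - ((-8*D + M²) + 7) = 2 - ((M² - 8*D) + 7) = 2 - (7 + M² - 8*D) = 2 + (-7 - M² + 8*D) = -5 - M² + 8*D)
q(34, (-8 - 2)*(-18 - 11))*(-869) - 183 = (-5 - ((-8 - 2)*(-18 - 11))² + 8*34)*(-869) - 183 = (-5 - (-10*(-29))² + 272)*(-869) - 183 = (-5 - 1*290² + 272)*(-869) - 183 = (-5 - 1*84100 + 272)*(-869) - 183 = (-5 - 84100 + 272)*(-869) - 183 = -83833*(-869) - 183 = 72850877 - 183 = 72850694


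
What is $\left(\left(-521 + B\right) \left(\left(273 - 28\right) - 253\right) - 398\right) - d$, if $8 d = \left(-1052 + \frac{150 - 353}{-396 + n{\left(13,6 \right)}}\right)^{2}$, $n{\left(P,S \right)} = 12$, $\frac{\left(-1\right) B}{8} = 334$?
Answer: $- \frac{133362746617}{1179648} \approx -1.1305 \cdot 10^{5}$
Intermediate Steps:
$B = -2672$ ($B = \left(-8\right) 334 = -2672$)
$d = \frac{163026175225}{1179648}$ ($d = \frac{\left(-1052 + \frac{150 - 353}{-396 + 12}\right)^{2}}{8} = \frac{\left(-1052 - \frac{203}{-384}\right)^{2}}{8} = \frac{\left(-1052 - - \frac{203}{384}\right)^{2}}{8} = \frac{\left(-1052 + \frac{203}{384}\right)^{2}}{8} = \frac{\left(- \frac{403765}{384}\right)^{2}}{8} = \frac{1}{8} \cdot \frac{163026175225}{147456} = \frac{163026175225}{1179648} \approx 1.382 \cdot 10^{5}$)
$\left(\left(-521 + B\right) \left(\left(273 - 28\right) - 253\right) - 398\right) - d = \left(\left(-521 - 2672\right) \left(\left(273 - 28\right) - 253\right) - 398\right) - \frac{163026175225}{1179648} = \left(- 3193 \left(245 - 253\right) - 398\right) - \frac{163026175225}{1179648} = \left(\left(-3193\right) \left(-8\right) - 398\right) - \frac{163026175225}{1179648} = \left(25544 - 398\right) - \frac{163026175225}{1179648} = 25146 - \frac{163026175225}{1179648} = - \frac{133362746617}{1179648}$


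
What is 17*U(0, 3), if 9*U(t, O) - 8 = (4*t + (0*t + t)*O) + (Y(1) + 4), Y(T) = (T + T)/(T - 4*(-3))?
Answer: 2686/117 ≈ 22.957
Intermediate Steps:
Y(T) = 2*T/(12 + T) (Y(T) = (2*T)/(T + 12) = (2*T)/(12 + T) = 2*T/(12 + T))
U(t, O) = 158/117 + 4*t/9 + O*t/9 (U(t, O) = 8/9 + ((4*t + (0*t + t)*O) + (2*1/(12 + 1) + 4))/9 = 8/9 + ((4*t + (0 + t)*O) + (2*1/13 + 4))/9 = 8/9 + ((4*t + t*O) + (2*1*(1/13) + 4))/9 = 8/9 + ((4*t + O*t) + (2/13 + 4))/9 = 8/9 + ((4*t + O*t) + 54/13)/9 = 8/9 + (54/13 + 4*t + O*t)/9 = 8/9 + (6/13 + 4*t/9 + O*t/9) = 158/117 + 4*t/9 + O*t/9)
17*U(0, 3) = 17*(158/117 + (4/9)*0 + (1/9)*3*0) = 17*(158/117 + 0 + 0) = 17*(158/117) = 2686/117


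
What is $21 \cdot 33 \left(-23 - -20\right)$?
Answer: $-2079$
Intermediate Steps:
$21 \cdot 33 \left(-23 - -20\right) = 693 \left(-23 + 20\right) = 693 \left(-3\right) = -2079$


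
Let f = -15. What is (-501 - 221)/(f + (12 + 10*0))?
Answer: 722/3 ≈ 240.67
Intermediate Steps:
(-501 - 221)/(f + (12 + 10*0)) = (-501 - 221)/(-15 + (12 + 10*0)) = -722/(-15 + (12 + 0)) = -722/(-15 + 12) = -722/(-3) = -722*(-⅓) = 722/3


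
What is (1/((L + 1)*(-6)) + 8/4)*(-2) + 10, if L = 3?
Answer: 73/12 ≈ 6.0833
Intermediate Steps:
(1/((L + 1)*(-6)) + 8/4)*(-2) + 10 = (1/((3 + 1)*(-6)) + 8/4)*(-2) + 10 = (-⅙/4 + 8*(¼))*(-2) + 10 = ((¼)*(-⅙) + 2)*(-2) + 10 = (-1/24 + 2)*(-2) + 10 = (47/24)*(-2) + 10 = -47/12 + 10 = 73/12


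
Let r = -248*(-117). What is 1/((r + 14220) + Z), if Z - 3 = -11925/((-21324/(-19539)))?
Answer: 7108/229675287 ≈ 3.0948e-5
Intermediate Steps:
r = 29016
Z = -77646201/7108 (Z = 3 - 11925/((-21324/(-19539))) = 3 - 11925/((-21324*(-1/19539))) = 3 - 11925/7108/6513 = 3 - 11925*6513/7108 = 3 - 77667525/7108 = -77646201/7108 ≈ -10924.)
1/((r + 14220) + Z) = 1/((29016 + 14220) - 77646201/7108) = 1/(43236 - 77646201/7108) = 1/(229675287/7108) = 7108/229675287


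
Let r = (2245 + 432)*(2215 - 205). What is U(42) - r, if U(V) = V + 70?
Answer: -5380658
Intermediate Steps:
U(V) = 70 + V
r = 5380770 (r = 2677*2010 = 5380770)
U(42) - r = (70 + 42) - 1*5380770 = 112 - 5380770 = -5380658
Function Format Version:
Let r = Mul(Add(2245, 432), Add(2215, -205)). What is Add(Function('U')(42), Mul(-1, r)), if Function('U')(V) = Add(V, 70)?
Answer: -5380658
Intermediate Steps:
Function('U')(V) = Add(70, V)
r = 5380770 (r = Mul(2677, 2010) = 5380770)
Add(Function('U')(42), Mul(-1, r)) = Add(Add(70, 42), Mul(-1, 5380770)) = Add(112, -5380770) = -5380658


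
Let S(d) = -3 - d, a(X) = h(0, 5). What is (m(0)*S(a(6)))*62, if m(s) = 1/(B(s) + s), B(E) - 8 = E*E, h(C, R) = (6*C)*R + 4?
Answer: -217/4 ≈ -54.250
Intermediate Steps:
h(C, R) = 4 + 6*C*R (h(C, R) = 6*C*R + 4 = 4 + 6*C*R)
a(X) = 4 (a(X) = 4 + 6*0*5 = 4 + 0 = 4)
B(E) = 8 + E**2 (B(E) = 8 + E*E = 8 + E**2)
m(s) = 1/(8 + s + s**2) (m(s) = 1/((8 + s**2) + s) = 1/(8 + s + s**2))
(m(0)*S(a(6)))*62 = ((-3 - 1*4)/(8 + 0 + 0**2))*62 = ((-3 - 4)/(8 + 0 + 0))*62 = (-7/8)*62 = ((1/8)*(-7))*62 = -7/8*62 = -217/4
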